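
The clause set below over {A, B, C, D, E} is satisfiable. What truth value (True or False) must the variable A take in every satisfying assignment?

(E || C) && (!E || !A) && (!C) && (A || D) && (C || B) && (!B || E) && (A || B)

False

Suppose A = true.
From the singleton clause (!E), E = false.
From the singleton clause (C), C = true.
Now (!C) is unsatisfied and unit — conflict.
So every satisfying assignment has A = False.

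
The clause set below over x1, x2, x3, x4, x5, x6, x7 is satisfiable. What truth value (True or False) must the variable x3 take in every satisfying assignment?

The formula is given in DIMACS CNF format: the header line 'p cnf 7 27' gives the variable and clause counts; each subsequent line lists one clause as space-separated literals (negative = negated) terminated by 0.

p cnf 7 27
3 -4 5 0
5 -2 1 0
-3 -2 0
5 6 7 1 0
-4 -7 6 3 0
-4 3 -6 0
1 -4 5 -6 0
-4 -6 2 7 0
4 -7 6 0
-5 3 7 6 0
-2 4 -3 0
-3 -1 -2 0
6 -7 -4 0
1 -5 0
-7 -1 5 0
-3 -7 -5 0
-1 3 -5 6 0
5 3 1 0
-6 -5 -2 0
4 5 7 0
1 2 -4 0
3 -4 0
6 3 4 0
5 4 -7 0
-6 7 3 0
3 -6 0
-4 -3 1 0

True

Suppose x3 = False.
The clause (¬x4) is unit, so x4 = False.
The clause (x6) is unit, so x6 = True.
Now (¬x6) is unsatisfied and unit — conflict.
So every satisfying assignment has x3 = True.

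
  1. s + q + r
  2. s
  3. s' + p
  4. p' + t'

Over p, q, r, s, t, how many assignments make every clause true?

4

There are 2^5 = 32 truth assignments over (p, q, r, s, t).
Split on s. With s = 1, the clauses containing s are satisfied and s' drops from the rest; 4 of the 2^4 = 16 assignments to the other variables satisfy what remains.
With s = 0, by the same count on the reduced clause set, 0 assignments work.
Total: 4 + 0 = 4.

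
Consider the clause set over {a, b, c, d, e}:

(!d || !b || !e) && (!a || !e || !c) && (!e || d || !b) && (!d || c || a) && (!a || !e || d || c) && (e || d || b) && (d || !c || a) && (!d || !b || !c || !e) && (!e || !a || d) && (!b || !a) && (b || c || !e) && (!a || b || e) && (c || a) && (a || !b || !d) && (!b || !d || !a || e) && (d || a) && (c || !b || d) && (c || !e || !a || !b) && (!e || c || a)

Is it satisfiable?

Yes, satisfiable

Case b = false:
Case e = true:
The clause (c) is unit, so c = true.
The clause (!a) is unit, so a = false.
The clause (d) is unit, so d = true.
All clauses are satisfied.
A satisfying assignment: a ↦ false,  b ↦ false,  c ↦ true,  d ↦ true,  e ↦ true.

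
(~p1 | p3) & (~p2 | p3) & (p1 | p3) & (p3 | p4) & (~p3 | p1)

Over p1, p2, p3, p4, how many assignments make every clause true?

There are 2^4 = 16 truth assignments over (p1, p2, p3, p4).
Check each against the 5 clauses (columns in the order p1, p2, p3, p4):
  F F F F  ✗ fails (p1 | p3)
  F F F T  ✗ fails (p1 | p3)
  F F T F  ✗ fails (~p3 | p1)
  F F T T  ✗ fails (~p3 | p1)
  F T F F  ✗ fails (~p2 | p3)
  F T F T  ✗ fails (~p2 | p3)
  F T T F  ✗ fails (~p3 | p1)
  F T T T  ✗ fails (~p3 | p1)
  T F F F  ✗ fails (~p1 | p3)
  T F F T  ✗ fails (~p1 | p3)
  T F T F  ✓ satisfies all
  T F T T  ✓ satisfies all
  T T F F  ✗ fails (~p1 | p3)
  T T F T  ✗ fails (~p1 | p3)
  T T T F  ✓ satisfies all
  T T T T  ✓ satisfies all
4 of the 16 rows are models.

4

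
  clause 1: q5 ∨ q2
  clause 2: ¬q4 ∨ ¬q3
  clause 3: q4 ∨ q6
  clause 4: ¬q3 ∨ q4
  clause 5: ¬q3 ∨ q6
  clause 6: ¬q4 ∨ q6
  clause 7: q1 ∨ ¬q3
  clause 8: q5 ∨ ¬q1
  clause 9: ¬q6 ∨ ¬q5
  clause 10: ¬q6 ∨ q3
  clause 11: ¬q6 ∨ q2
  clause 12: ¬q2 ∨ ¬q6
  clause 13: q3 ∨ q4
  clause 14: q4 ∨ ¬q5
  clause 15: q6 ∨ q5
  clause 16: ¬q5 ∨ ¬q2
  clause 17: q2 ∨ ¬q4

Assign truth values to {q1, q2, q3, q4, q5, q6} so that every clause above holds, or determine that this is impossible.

Try q5 = True.
The clause (¬q6) is unit, so q6 = False.
The clause (q4) is unit, so q4 = True.
But (¬q4) is also a unit clause — contradiction.
That branch fails; take q5 = False instead.
The clause (q2) is unit, so q2 = True.
The clause (¬q1) is unit, so q1 = False.
The clause (¬q3) is unit, so q3 = False.
The clause (¬q6) is unit, so q6 = False.
But (q6) is also a unit clause — contradiction.
Neither q5 = True nor q5 = False works.

UNSATISFIABLE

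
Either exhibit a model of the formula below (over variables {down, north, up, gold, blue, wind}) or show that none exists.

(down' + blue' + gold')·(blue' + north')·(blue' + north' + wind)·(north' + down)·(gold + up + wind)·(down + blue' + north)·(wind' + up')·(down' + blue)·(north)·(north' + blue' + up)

UNSATISFIABLE

(north) alone gives north = 1.
(blue') alone gives blue = 0.
(down) alone gives down = 1.
But (down') is also a unit clause — contradiction.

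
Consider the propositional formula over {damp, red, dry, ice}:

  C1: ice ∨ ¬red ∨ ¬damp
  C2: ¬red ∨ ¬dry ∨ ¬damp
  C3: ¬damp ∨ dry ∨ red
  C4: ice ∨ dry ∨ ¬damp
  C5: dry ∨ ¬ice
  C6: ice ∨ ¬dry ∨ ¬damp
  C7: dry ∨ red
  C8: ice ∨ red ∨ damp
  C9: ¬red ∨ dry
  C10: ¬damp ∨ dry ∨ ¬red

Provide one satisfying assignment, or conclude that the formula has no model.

damp: True; red: False; dry: True; ice: True

Suppose dry = True.
Suppose red = False.
Suppose ice = True.
Every clause is now satisfied; damp is unconstrained.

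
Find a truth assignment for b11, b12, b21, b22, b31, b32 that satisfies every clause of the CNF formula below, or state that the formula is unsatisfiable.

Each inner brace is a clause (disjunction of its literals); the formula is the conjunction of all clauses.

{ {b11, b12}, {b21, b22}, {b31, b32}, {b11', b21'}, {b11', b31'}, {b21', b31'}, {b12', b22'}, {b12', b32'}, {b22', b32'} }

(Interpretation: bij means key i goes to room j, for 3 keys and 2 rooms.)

Try b11 = 1.
The clause (b21') is unit, so b21 = 0.
The clause (b22) is unit, so b22 = 1.
The clause (b31') is unit, so b31 = 0.
The clause (b32) is unit, so b32 = 1.
Now (b32') is unsatisfied and unit — conflict.
Backtrack on b11: now try b11 = 0.
The clause (b12) is unit, so b12 = 1.
The clause (b22') is unit, so b22 = 0.
The clause (b21) is unit, so b21 = 1.
The clause (b31') is unit, so b31 = 0.
The clause (b32) is unit, so b32 = 1.
Now (b32') is unsatisfied and unit — conflict.
Neither b11 = 1 nor b11 = 0 works.

UNSATISFIABLE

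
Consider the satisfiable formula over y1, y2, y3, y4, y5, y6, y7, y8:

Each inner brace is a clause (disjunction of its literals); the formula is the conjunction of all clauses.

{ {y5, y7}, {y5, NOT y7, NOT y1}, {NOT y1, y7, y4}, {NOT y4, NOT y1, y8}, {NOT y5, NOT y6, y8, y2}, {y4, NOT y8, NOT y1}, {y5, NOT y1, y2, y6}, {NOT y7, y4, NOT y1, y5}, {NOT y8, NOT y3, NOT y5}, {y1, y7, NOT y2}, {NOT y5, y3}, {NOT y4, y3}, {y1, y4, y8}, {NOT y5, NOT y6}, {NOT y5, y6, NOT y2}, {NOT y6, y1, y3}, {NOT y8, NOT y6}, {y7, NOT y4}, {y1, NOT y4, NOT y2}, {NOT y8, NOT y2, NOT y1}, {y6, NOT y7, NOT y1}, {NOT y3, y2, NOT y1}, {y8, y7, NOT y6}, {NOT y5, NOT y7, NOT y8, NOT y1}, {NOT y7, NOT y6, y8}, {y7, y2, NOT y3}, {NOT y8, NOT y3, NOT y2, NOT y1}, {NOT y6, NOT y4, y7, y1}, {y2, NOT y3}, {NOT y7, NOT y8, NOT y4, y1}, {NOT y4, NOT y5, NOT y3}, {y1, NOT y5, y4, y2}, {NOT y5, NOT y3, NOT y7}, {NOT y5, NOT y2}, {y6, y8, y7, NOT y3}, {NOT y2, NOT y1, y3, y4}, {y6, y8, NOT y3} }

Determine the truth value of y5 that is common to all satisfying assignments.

Suppose y5 = true.
The clause (y3) is unit, so y3 = true.
The clause (NOT y8) is unit, so y8 = false.
The clause (NOT y6) is unit, so y6 = false.
Now (y6) is unsatisfied and unit — conflict.
So every satisfying assignment has y5 = False.

False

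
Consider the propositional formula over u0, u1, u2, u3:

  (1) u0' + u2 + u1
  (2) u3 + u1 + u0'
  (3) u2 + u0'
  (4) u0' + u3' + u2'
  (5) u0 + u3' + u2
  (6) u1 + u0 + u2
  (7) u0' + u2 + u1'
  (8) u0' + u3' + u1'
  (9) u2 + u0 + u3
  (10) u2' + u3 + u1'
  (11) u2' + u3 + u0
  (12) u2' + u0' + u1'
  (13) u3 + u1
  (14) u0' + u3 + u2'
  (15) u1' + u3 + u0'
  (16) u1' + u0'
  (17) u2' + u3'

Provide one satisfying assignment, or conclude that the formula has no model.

UNSATISFIABLE

Branch on u2: set u2 = 1.
The clause (u3') is unit, so u3 = 0.
The clause (u1') is unit, so u1 = 0.
Now (u1) is unsatisfied and unit — conflict.
Backtrack on u2: now try u2 = 0.
The clause (u0') is unit, so u0 = 0.
The clause (u3') is unit, so u3 = 0.
Now (u3) is unsatisfied and unit — conflict.
Either choice for u2 ends in contradiction.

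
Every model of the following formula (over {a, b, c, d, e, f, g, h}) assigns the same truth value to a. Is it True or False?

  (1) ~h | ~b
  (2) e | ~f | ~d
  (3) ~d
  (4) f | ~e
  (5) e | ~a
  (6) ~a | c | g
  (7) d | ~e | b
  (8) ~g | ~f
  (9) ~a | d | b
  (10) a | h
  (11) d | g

False

Suppose a = 1.
(~d) alone gives d = 0.
(e) alone gives e = 1.
(f) alone gives f = 1.
(b) alone gives b = 1.
(~h) alone gives h = 0.
(~g) alone gives g = 0.
Now (g) is unsatisfied and unit — conflict.
So every satisfying assignment has a = False.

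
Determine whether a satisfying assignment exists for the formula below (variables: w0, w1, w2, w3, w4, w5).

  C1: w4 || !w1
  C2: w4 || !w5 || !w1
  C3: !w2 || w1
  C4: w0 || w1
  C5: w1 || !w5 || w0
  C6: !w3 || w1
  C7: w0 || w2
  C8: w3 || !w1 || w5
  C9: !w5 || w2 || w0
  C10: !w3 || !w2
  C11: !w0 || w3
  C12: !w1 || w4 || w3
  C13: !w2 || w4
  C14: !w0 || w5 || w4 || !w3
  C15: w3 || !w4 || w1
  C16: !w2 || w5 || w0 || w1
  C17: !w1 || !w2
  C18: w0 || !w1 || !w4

Try w4 = true.
Try w2 = false.
The clause (w0) is unit, so w0 = true.
The clause (w3) is unit, so w3 = true.
The clause (w1) is unit, so w1 = true.
Every clause is now satisfied; w5 is unconstrained.
A satisfying assignment: w0=true, w1=true, w2=false, w3=true, w4=true, w5=false.

Satisfiable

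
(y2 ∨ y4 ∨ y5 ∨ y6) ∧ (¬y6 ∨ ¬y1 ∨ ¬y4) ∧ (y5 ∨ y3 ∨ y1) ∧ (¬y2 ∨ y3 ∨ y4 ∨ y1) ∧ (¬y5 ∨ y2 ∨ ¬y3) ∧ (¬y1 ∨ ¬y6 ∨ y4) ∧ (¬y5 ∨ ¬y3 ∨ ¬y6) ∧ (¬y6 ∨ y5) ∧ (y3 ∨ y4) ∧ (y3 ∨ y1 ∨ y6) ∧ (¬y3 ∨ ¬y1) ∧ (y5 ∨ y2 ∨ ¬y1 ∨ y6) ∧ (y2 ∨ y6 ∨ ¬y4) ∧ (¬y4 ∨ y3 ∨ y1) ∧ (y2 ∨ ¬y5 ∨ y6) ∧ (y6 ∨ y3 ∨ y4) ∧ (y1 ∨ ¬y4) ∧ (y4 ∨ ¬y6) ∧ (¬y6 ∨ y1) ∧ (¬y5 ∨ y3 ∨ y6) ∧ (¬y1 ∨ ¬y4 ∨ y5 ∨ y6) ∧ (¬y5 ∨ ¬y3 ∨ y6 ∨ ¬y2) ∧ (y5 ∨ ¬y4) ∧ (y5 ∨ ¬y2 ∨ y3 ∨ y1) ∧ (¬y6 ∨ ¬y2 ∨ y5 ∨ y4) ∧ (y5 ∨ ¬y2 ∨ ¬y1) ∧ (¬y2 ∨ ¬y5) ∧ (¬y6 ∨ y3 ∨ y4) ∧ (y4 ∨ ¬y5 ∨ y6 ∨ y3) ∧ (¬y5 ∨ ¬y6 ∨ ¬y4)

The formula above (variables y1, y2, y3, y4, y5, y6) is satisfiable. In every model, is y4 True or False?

False

Suppose y4 = True.
(y1) alone gives y1 = True.
(¬y6) alone gives y6 = False.
(¬y3) alone gives y3 = False.
(y2) alone gives y2 = True.
(¬y5) alone gives y5 = False.
Now (y5) is unsatisfied and unit — conflict.
So every satisfying assignment has y4 = False.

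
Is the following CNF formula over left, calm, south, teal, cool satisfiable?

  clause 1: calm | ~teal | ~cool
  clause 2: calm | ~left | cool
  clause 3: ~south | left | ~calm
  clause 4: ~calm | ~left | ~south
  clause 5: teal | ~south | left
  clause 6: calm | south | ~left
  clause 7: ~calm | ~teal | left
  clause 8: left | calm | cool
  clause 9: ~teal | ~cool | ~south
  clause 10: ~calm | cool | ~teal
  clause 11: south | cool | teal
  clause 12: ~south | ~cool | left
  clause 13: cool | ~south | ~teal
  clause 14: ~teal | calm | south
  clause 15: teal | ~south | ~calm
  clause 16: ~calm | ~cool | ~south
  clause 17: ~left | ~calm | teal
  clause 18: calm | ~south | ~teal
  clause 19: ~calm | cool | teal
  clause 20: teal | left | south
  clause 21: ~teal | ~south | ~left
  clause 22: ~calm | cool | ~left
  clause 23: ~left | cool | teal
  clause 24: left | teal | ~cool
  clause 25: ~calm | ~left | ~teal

Satisfiable

Try calm = 0.
Try teal = 0.
Try left = 1.
From the singleton clause (cool), cool = 1.
From the singleton clause (south), south = 1.
All clauses are satisfied.
A satisfying assignment: left=1,  calm=0,  south=1,  teal=0,  cool=1.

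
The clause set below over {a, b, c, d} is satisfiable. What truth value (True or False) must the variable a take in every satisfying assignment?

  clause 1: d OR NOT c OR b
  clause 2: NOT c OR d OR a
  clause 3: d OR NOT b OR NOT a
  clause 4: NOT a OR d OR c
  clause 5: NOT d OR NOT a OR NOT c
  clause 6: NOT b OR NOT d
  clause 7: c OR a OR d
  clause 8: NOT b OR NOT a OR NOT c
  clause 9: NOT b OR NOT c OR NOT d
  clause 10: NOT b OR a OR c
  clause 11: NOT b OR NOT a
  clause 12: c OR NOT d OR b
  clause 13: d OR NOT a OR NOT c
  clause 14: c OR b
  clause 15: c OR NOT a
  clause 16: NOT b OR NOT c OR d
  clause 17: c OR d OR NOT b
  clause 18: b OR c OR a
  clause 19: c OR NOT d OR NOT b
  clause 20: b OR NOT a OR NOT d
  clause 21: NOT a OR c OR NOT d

Suppose a = true.
The clause (NOT b) is unit, so b = false.
The clause (c) is unit, so c = true.
The clause (d) is unit, so d = true.
That conflicts with the unit clause (NOT d).
So every satisfying assignment has a = False.

False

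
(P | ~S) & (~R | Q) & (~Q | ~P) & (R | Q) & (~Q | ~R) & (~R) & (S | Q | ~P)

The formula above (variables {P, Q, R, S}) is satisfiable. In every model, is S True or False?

Suppose S = 1.
From the singleton clause (P), P = 1.
From the singleton clause (~Q), Q = 0.
From the singleton clause (~R), R = 0.
Now (R) is unsatisfied and unit — conflict.
So every satisfying assignment has S = False.

False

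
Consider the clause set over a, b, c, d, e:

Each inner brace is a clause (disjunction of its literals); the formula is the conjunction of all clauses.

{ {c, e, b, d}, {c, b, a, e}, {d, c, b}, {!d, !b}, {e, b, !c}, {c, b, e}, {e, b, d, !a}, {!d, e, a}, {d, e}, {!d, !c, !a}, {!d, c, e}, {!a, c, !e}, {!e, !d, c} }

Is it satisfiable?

Suppose d = true.
The clause (!b) is unit, so b = false.
Suppose e = true.
The clause (c) is unit, so c = true.
The clause (!a) is unit, so a = false.
All clauses are satisfied.
A satisfying assignment: a ↦ false,  b ↦ false,  c ↦ true,  d ↦ true,  e ↦ true.

Yes, satisfiable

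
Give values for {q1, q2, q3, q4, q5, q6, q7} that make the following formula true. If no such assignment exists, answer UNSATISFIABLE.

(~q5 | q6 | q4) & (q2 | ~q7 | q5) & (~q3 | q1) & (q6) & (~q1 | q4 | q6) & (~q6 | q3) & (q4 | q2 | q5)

q1: 1, q2: 0, q3: 1, q4: 1, q5: 0, q6: 1, q7: 0

The clause (q6) is unit, so q6 = 1.
The clause (q3) is unit, so q3 = 1.
The clause (q1) is unit, so q1 = 1.
Case q2 = 0:
Case q7 = 0:
Case q4 = 1:
All clauses hold; q5 can take either value.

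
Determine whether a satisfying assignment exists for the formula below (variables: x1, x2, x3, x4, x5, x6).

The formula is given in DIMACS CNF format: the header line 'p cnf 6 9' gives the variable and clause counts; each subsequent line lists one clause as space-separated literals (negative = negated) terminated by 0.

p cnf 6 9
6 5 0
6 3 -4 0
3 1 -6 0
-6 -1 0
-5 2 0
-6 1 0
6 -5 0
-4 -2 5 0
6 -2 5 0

No

Suppose x6 = True.
From the singleton clause (¬x1), x1 = False.
That conflicts with the unit clause (x1).
That branch fails; take x6 = False instead.
From the singleton clause (x5), x5 = True.
That conflicts with the unit clause (¬x5).
Either choice for x6 ends in contradiction.
No assignment satisfies every clause.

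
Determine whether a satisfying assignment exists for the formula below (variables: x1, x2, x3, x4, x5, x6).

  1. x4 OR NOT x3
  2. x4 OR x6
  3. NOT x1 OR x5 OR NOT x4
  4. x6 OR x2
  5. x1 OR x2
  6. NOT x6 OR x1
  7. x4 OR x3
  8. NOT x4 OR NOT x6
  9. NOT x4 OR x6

Unsatisfiable

Suppose x4 = true.
Unit clause (NOT x6) forces x6 = false.
That conflicts with the unit clause (x6).
Backtrack on x4: now try x4 = false.
Unit clause (NOT x3) forces x3 = false.
That conflicts with the unit clause (x3).
Both values of x4 lead to a conflict.
No assignment satisfies every clause.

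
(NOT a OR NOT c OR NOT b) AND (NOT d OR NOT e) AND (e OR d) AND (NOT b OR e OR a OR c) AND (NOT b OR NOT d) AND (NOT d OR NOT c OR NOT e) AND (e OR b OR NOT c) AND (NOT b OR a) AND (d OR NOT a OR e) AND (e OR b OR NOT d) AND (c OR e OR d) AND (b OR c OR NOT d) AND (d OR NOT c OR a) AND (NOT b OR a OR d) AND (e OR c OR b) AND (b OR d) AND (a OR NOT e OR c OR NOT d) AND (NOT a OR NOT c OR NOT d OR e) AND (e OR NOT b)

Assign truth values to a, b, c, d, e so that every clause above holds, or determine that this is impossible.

Try d = false.
(e) alone gives e = true.
(b) alone gives b = true.
(a) alone gives a = true.
(NOT c) alone gives c = false.
Every clause now holds.

a ↦ true, b ↦ true, c ↦ false, d ↦ false, e ↦ true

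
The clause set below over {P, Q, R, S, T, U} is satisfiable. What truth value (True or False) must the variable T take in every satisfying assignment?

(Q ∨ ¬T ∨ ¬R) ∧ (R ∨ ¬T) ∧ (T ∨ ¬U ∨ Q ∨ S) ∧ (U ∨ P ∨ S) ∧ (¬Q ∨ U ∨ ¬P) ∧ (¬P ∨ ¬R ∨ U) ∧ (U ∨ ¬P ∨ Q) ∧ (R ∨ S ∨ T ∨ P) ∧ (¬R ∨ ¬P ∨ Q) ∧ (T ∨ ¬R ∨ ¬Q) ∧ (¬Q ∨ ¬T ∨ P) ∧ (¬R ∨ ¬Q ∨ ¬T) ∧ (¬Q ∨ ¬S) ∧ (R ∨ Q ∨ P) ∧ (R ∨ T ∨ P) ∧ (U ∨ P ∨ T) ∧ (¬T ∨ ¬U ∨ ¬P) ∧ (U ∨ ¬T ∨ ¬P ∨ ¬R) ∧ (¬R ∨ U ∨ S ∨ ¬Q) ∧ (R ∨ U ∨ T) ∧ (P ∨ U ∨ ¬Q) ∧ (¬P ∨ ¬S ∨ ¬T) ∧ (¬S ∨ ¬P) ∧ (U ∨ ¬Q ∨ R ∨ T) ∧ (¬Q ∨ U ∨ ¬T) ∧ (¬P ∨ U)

False

Suppose T = True.
(R) alone gives R = True.
(Q) alone gives Q = True.
But (¬Q) is also a unit clause — contradiction.
So every satisfying assignment has T = False.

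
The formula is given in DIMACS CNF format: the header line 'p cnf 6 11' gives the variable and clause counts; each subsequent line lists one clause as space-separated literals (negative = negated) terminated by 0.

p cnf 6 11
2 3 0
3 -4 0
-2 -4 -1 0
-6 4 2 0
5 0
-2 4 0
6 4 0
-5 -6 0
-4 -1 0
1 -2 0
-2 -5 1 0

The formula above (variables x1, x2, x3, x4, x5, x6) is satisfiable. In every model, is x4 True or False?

True

Suppose x4 = False.
(x5) alone gives x5 = True.
(¬x2) alone gives x2 = False.
(x3) alone gives x3 = True.
(¬x6) alone gives x6 = False.
But (x6) is also a unit clause — contradiction.
So every satisfying assignment has x4 = True.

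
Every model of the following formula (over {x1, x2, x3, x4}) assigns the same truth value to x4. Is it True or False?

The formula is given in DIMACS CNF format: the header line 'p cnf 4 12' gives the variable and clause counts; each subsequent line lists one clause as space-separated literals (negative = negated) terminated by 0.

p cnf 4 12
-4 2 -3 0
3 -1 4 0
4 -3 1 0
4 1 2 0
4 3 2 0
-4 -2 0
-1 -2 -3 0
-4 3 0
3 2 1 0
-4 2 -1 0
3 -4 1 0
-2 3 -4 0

False

Suppose x4 = True.
From the singleton clause (¬x2), x2 = False.
From the singleton clause (¬x3), x3 = False.
That conflicts with the unit clause (x3).
So every satisfying assignment has x4 = False.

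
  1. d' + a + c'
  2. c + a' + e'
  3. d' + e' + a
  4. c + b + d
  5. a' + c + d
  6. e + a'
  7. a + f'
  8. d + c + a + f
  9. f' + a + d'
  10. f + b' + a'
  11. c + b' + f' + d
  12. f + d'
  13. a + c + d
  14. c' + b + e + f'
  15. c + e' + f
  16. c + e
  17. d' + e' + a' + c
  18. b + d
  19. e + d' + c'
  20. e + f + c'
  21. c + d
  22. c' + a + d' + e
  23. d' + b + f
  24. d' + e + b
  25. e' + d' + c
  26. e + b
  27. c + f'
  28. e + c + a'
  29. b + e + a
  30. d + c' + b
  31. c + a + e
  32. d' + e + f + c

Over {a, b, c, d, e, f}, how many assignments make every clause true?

There are 2^6 = 64 truth assignments over (a, b, c, d, e, f).
Split on f. With f = 1, the clauses containing f are satisfied and f' drops from the rest; 3 of the 2^5 = 32 assignments to the other variables satisfy what remains.
With f = 0, by the same count on the reduced clause set, 1 assignment works.
Total: 3 + 1 = 4.

4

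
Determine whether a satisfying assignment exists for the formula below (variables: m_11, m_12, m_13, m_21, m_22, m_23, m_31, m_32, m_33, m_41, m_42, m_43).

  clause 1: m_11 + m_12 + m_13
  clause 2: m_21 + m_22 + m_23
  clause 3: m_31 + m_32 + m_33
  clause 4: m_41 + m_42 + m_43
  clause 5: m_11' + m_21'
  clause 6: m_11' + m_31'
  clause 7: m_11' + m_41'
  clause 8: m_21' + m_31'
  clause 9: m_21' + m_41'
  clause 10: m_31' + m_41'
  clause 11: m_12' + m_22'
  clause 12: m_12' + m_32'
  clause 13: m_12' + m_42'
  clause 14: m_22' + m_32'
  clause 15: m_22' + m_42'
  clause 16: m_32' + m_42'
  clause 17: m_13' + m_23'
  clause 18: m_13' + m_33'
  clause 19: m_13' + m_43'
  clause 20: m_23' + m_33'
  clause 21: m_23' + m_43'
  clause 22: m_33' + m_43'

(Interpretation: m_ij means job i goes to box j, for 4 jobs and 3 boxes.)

No

Case m_11 = 0:
Case m_12 = 1:
Unit clause (m_22') forces m_22 = 0.
Unit clause (m_32') forces m_32 = 0.
Unit clause (m_42') forces m_42 = 0.
Case m_21 = 1:
Unit clause (m_31') forces m_31 = 0.
Unit clause (m_33) forces m_33 = 1.
Unit clause (m_41') forces m_41 = 0.
Unit clause (m_43) forces m_43 = 1.
But (m_43') is also a unit clause — contradiction.
So m_21 must be the other value — set m_21 = 0.
Unit clause (m_23) forces m_23 = 1.
Unit clause (m_13') forces m_13 = 0.
Unit clause (m_33') forces m_33 = 0.
Unit clause (m_31) forces m_31 = 1.
Unit clause (m_41') forces m_41 = 0.
Unit clause (m_43) forces m_43 = 1.
But (m_43') is also a unit clause — contradiction.
Both values of m_21 lead to a conflict.
So m_12 must be the other value — set m_12 = 0.
Unit clause (m_13) forces m_13 = 1.
Unit clause (m_23') forces m_23 = 0.
Unit clause (m_33') forces m_33 = 0.
Unit clause (m_43') forces m_43 = 0.
Case m_21 = 1:
Unit clause (m_31') forces m_31 = 0.
Unit clause (m_32) forces m_32 = 1.
Unit clause (m_41') forces m_41 = 0.
Unit clause (m_42) forces m_42 = 1.
But (m_42') is also a unit clause — contradiction.
So m_21 must be the other value — set m_21 = 0.
Unit clause (m_22) forces m_22 = 1.
Unit clause (m_32') forces m_32 = 0.
Unit clause (m_31) forces m_31 = 1.
Unit clause (m_41') forces m_41 = 0.
Unit clause (m_42) forces m_42 = 1.
But (m_42') is also a unit clause — contradiction.
Both values of m_21 lead to a conflict.
Both values of m_12 lead to a conflict.
So m_11 must be the other value — set m_11 = 1.
Unit clause (m_21') forces m_21 = 0.
Unit clause (m_31') forces m_31 = 0.
Unit clause (m_41') forces m_41 = 0.
Case m_22 = 1:
Unit clause (m_12') forces m_12 = 0.
Unit clause (m_32') forces m_32 = 0.
Unit clause (m_33) forces m_33 = 1.
Unit clause (m_42') forces m_42 = 0.
Unit clause (m_43) forces m_43 = 1.
But (m_43') is also a unit clause — contradiction.
So m_22 must be the other value — set m_22 = 0.
Unit clause (m_23) forces m_23 = 1.
Unit clause (m_13') forces m_13 = 0.
Unit clause (m_33') forces m_33 = 0.
Unit clause (m_32) forces m_32 = 1.
Unit clause (m_12') forces m_12 = 0.
Unit clause (m_42') forces m_42 = 0.
Unit clause (m_43) forces m_43 = 1.
But (m_43') is also a unit clause — contradiction.
Both values of m_22 lead to a conflict.
Both values of m_11 lead to a conflict.
No assignment satisfies every clause.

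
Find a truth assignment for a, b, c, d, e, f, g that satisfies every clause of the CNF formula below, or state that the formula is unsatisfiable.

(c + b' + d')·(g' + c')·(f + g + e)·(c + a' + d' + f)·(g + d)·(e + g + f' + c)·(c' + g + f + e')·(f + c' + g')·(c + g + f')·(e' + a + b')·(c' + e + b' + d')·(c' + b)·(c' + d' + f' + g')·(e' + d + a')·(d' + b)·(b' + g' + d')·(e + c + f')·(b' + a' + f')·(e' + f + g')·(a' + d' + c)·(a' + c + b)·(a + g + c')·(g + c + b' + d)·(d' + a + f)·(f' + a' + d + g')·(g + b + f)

Case g = 1:
From the singleton clause (c'), c = 0.
Case b = 1:
From the singleton clause (d'), d = 0.
Case e = 0:
From the singleton clause (f'), f = 0.
Every clause is now satisfied; a is unconstrained.

a: 0, b: 1, c: 0, d: 0, e: 0, f: 0, g: 1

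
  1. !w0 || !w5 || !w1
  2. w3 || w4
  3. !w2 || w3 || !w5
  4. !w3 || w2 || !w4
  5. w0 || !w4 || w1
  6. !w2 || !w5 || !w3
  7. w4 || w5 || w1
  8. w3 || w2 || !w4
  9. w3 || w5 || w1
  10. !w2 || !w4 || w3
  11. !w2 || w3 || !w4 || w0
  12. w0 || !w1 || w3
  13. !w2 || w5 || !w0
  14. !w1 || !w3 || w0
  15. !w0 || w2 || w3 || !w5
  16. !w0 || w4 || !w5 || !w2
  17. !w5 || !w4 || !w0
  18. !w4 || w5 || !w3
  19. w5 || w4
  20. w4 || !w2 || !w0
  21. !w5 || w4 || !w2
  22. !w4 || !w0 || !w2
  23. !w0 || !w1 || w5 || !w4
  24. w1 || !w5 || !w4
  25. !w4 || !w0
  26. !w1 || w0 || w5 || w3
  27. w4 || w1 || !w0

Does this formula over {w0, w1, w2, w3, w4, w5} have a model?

Yes

Suppose w3 = true.
Suppose w2 = false.
Unit clause (!w4) forces w4 = false.
Unit clause (w5) forces w5 = true.
Suppose w0 = false.
Unit clause (!w1) forces w1 = false.
This assignment satisfies each clause.
A satisfying assignment: w0 ↦ false,  w1 ↦ false,  w2 ↦ false,  w3 ↦ true,  w4 ↦ false,  w5 ↦ true.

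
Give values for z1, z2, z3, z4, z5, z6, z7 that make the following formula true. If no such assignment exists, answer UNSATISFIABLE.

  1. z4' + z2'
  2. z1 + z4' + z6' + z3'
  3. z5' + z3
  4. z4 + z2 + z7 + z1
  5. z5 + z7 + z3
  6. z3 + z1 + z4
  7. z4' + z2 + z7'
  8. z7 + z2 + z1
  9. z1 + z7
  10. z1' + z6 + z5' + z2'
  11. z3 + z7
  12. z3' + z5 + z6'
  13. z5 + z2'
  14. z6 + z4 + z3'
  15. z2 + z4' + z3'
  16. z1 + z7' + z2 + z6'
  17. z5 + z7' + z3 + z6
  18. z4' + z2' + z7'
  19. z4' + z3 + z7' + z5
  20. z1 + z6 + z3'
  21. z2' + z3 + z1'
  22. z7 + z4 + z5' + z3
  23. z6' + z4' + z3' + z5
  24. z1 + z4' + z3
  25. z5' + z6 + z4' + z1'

Try z4 = 0.
Try z5 = 1.
(z3) alone gives z3 = 1.
(z6) alone gives z6 = 1.
Try z1 = 1.
No clause remains; z2, z7 are free.

z1 ↦ 1, z2 ↦ 1, z3 ↦ 1, z4 ↦ 0, z5 ↦ 1, z6 ↦ 1, z7 ↦ 1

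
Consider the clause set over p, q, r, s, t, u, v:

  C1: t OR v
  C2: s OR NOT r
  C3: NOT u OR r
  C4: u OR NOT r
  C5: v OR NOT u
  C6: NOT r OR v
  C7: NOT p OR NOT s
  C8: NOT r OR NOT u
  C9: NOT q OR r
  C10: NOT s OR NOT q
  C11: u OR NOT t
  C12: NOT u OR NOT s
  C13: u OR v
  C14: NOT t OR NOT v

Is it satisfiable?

Try t = false.
Unit clause (v) forces v = true.
Try s = false.
Unit clause (NOT r) forces r = false.
Unit clause (NOT u) forces u = false.
Unit clause (NOT q) forces q = false.
Every clause is now satisfied; p is unconstrained.
A satisfying assignment: p: false; q: false; r: false; s: false; t: false; u: false; v: true.

Satisfiable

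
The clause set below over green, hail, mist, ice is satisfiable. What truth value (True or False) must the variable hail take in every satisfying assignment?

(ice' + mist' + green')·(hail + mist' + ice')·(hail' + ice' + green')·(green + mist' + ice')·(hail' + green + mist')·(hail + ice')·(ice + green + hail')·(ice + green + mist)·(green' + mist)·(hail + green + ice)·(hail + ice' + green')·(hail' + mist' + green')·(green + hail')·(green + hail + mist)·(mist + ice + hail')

Suppose hail = 1.
Unit clause (green) forces green = 1.
Unit clause (ice') forces ice = 0.
Unit clause (mist) forces mist = 1.
Now (mist') is unsatisfied and unit — conflict.
So every satisfying assignment has hail = False.

False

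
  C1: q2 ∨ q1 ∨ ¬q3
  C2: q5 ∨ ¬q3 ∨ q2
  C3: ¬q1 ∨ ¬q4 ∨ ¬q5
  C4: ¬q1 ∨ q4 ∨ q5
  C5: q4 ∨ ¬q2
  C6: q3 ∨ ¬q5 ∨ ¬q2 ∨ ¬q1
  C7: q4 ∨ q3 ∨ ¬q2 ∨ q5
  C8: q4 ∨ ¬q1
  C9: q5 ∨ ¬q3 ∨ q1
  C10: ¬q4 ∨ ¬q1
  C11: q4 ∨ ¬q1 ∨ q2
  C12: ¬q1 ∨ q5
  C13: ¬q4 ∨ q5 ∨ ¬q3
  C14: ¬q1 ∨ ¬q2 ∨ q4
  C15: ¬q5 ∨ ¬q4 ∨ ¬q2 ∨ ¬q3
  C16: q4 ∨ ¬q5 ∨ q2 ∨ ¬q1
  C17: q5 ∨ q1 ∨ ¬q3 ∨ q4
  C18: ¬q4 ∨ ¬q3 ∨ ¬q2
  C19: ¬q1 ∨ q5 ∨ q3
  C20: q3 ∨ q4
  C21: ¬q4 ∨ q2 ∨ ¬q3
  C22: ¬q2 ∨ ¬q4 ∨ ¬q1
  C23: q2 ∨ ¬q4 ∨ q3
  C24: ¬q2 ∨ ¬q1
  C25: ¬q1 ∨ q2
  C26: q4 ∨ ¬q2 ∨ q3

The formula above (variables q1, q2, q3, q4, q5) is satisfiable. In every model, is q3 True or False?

Suppose q3 = True.
Case q2 = True:
From the singleton clause (q4), q4 = True.
But (¬q4) is also a unit clause — contradiction.
Backtrack on q2: now try q2 = False.
From the singleton clause (q1), q1 = True.
But (¬q1) is also a unit clause — contradiction.
Neither q2 = True nor q2 = False works.
So every satisfying assignment has q3 = False.

False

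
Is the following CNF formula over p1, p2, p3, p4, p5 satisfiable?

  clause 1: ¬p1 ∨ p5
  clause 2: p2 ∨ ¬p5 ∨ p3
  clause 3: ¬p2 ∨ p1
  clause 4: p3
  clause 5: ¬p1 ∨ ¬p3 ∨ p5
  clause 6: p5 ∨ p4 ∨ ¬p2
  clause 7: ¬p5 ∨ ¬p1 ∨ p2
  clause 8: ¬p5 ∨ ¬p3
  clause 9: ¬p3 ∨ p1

Unit clause (p3) forces p3 = True.
Unit clause (¬p5) forces p5 = False.
Unit clause (¬p1) forces p1 = False.
But (p1) is also a unit clause — contradiction.
No assignment satisfies every clause.

No, unsatisfiable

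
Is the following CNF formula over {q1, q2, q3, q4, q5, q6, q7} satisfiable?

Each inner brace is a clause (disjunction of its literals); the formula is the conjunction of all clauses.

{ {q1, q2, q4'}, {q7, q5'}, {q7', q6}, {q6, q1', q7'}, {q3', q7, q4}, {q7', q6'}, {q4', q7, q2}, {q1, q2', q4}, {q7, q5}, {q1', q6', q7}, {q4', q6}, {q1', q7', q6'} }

No

Suppose q7 = 1.
Unit clause (q6) forces q6 = 1.
But (q6') is also a unit clause — contradiction.
That branch fails; take q7 = 0 instead.
Unit clause (q5') forces q5 = 0.
But (q5) is also a unit clause — contradiction.
Neither q7 = 1 nor q7 = 0 works.
No assignment satisfies every clause.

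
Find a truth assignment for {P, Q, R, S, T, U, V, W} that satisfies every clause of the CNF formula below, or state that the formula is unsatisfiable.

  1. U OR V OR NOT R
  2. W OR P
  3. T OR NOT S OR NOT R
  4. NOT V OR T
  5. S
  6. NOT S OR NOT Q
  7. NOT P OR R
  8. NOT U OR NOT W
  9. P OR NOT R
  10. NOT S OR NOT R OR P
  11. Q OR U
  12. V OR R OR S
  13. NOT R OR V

P=true, Q=false, R=true, S=true, T=true, U=true, V=true, W=false

(S) alone gives S = true.
(NOT Q) alone gives Q = false.
(U) alone gives U = true.
(NOT W) alone gives W = false.
(P) alone gives P = true.
(R) alone gives R = true.
(T) alone gives T = true.
(V) alone gives V = true.
This assignment satisfies each clause.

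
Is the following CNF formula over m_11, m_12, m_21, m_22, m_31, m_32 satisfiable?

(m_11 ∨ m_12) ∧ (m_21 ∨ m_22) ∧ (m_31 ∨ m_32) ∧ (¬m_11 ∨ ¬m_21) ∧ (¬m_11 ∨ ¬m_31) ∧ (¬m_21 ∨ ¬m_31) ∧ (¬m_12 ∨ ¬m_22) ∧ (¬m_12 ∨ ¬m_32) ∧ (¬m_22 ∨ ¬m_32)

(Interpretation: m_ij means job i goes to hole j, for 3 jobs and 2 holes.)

Try m_11 = True.
From the singleton clause (¬m_21), m_21 = False.
From the singleton clause (m_22), m_22 = True.
From the singleton clause (¬m_31), m_31 = False.
From the singleton clause (m_32), m_32 = True.
But (¬m_32) is also a unit clause — contradiction.
That branch fails; take m_11 = False instead.
From the singleton clause (m_12), m_12 = True.
From the singleton clause (¬m_22), m_22 = False.
From the singleton clause (m_21), m_21 = True.
From the singleton clause (¬m_31), m_31 = False.
From the singleton clause (m_32), m_32 = True.
But (¬m_32) is also a unit clause — contradiction.
Both values of m_11 lead to a conflict.
No assignment satisfies every clause.

No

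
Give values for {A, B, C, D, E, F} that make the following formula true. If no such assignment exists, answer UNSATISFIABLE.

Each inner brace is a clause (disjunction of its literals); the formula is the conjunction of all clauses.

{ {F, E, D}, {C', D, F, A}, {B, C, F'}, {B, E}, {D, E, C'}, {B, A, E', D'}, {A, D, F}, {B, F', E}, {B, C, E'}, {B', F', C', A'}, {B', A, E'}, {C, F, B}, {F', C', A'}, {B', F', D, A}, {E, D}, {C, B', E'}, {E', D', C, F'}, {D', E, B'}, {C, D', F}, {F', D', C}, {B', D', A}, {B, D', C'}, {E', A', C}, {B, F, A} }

Suppose B = 0.
From the singleton clause (E), E = 1.
From the singleton clause (C), C = 1.
From the singleton clause (D'), D = 0.
Suppose F = 0.
From the singleton clause (A), A = 1.
All clauses are satisfied.

A ↦ 1, B ↦ 0, C ↦ 1, D ↦ 0, E ↦ 1, F ↦ 0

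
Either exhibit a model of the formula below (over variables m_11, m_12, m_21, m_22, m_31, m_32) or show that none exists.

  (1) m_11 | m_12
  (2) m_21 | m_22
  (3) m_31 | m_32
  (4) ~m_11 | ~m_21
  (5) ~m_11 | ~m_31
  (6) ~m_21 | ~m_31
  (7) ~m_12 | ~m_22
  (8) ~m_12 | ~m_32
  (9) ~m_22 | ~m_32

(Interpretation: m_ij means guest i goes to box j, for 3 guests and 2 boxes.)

Case m_11 = 1:
The clause (~m_21) is unit, so m_21 = 0.
The clause (m_22) is unit, so m_22 = 1.
The clause (~m_31) is unit, so m_31 = 0.
The clause (m_32) is unit, so m_32 = 1.
Now (~m_32) is unsatisfied and unit — conflict.
Backtrack on m_11: now try m_11 = 0.
The clause (m_12) is unit, so m_12 = 1.
The clause (~m_22) is unit, so m_22 = 0.
The clause (m_21) is unit, so m_21 = 1.
The clause (~m_31) is unit, so m_31 = 0.
The clause (m_32) is unit, so m_32 = 1.
Now (~m_32) is unsatisfied and unit — conflict.
Either choice for m_11 ends in contradiction.

UNSATISFIABLE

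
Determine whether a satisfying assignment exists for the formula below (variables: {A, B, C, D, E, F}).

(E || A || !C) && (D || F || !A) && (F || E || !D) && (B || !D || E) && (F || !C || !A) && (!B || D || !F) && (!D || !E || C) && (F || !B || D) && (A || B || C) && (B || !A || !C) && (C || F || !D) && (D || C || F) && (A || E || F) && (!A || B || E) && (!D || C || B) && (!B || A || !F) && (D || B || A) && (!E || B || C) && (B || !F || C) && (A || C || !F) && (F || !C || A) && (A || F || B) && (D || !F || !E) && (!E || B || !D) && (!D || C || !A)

Satisfiable

Suppose E = true.
Suppose D = true.
Unit clause (C) forces C = true.
Unit clause (B) forces B = true.
Suppose F = true.
Unit clause (A) forces A = true.
Every clause now holds.
A satisfying assignment: A ↦ true,  B ↦ true,  C ↦ true,  D ↦ true,  E ↦ true,  F ↦ true.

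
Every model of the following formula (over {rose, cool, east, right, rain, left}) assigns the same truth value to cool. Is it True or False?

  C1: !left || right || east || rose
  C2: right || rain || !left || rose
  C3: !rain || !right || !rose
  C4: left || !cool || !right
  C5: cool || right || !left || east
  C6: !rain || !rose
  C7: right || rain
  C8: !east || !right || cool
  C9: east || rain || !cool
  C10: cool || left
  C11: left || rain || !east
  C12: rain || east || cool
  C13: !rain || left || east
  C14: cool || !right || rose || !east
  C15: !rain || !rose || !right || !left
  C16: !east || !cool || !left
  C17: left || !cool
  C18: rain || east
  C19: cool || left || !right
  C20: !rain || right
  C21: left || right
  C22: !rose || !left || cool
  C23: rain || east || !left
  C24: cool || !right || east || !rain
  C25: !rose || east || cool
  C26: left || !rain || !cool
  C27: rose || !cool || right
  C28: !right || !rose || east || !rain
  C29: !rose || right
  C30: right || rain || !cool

True

Suppose cool = false.
The clause (left) is unit, so left = true.
The clause (!rose) is unit, so rose = false.
Case right = true:
The clause (!east) is unit, so east = false.
The clause (rain) is unit, so rain = true.
But (!rain) is also a unit clause — contradiction.
Backtrack on right: now try right = false.
The clause (east) is unit, so east = true.
The clause (rain) is unit, so rain = true.
But (!rain) is also a unit clause — contradiction.
Neither right = true nor right = false works.
So every satisfying assignment has cool = True.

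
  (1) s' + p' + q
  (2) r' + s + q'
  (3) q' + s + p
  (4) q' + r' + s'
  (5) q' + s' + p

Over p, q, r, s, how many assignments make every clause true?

8

There are 2^4 = 16 truth assignments over (p, q, r, s).
Split on q. With q = 1, the clauses containing q are satisfied and q' drops from the rest; 2 of the 2^3 = 8 assignments to the other variables satisfy what remains.
With q = 0, by the same count on the reduced clause set, 6 assignments work.
Total: 2 + 6 = 8.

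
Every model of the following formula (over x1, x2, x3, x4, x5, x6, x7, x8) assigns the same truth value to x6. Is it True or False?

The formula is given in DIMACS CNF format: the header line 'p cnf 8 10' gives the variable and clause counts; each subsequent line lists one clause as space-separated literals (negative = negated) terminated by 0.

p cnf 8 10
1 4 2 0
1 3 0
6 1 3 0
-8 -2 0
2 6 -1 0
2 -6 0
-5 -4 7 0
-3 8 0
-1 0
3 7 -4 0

False

Suppose x6 = True.
(x2) alone gives x2 = True.
(¬x8) alone gives x8 = False.
(¬x3) alone gives x3 = False.
(x1) alone gives x1 = True.
Now (¬x1) is unsatisfied and unit — conflict.
So every satisfying assignment has x6 = False.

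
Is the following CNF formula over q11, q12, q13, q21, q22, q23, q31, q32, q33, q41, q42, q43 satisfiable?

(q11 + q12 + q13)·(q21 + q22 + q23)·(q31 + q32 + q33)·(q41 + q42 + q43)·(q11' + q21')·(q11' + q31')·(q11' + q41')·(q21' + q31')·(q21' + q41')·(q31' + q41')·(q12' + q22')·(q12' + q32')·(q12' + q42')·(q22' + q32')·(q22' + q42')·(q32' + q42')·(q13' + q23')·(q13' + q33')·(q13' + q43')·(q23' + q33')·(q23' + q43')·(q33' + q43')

Suppose q11 = 0.
Suppose q12 = 1.
Unit clause (q22') forces q22 = 0.
Unit clause (q32') forces q32 = 0.
Unit clause (q42') forces q42 = 0.
Suppose q21 = 1.
Unit clause (q31') forces q31 = 0.
Unit clause (q33) forces q33 = 1.
Unit clause (q41') forces q41 = 0.
Unit clause (q43) forces q43 = 1.
But (q43') is also a unit clause — contradiction.
So q21 must be the other value — set q21 = 0.
Unit clause (q23) forces q23 = 1.
Unit clause (q13') forces q13 = 0.
Unit clause (q33') forces q33 = 0.
Unit clause (q31) forces q31 = 1.
Unit clause (q41') forces q41 = 0.
Unit clause (q43) forces q43 = 1.
But (q43') is also a unit clause — contradiction.
Either choice for q21 ends in contradiction.
So q12 must be the other value — set q12 = 0.
Unit clause (q13) forces q13 = 1.
Unit clause (q23') forces q23 = 0.
Unit clause (q33') forces q33 = 0.
Unit clause (q43') forces q43 = 0.
Suppose q21 = 1.
Unit clause (q31') forces q31 = 0.
Unit clause (q32) forces q32 = 1.
Unit clause (q41') forces q41 = 0.
Unit clause (q42) forces q42 = 1.
But (q42') is also a unit clause — contradiction.
So q21 must be the other value — set q21 = 0.
Unit clause (q22) forces q22 = 1.
Unit clause (q32') forces q32 = 0.
Unit clause (q31) forces q31 = 1.
Unit clause (q41') forces q41 = 0.
Unit clause (q42) forces q42 = 1.
But (q42') is also a unit clause — contradiction.
Either choice for q21 ends in contradiction.
Either choice for q12 ends in contradiction.
So q11 must be the other value — set q11 = 1.
Unit clause (q21') forces q21 = 0.
Unit clause (q31') forces q31 = 0.
Unit clause (q41') forces q41 = 0.
Suppose q22 = 1.
Unit clause (q12') forces q12 = 0.
Unit clause (q32') forces q32 = 0.
Unit clause (q33) forces q33 = 1.
Unit clause (q42') forces q42 = 0.
Unit clause (q43) forces q43 = 1.
But (q43') is also a unit clause — contradiction.
So q22 must be the other value — set q22 = 0.
Unit clause (q23) forces q23 = 1.
Unit clause (q13') forces q13 = 0.
Unit clause (q33') forces q33 = 0.
Unit clause (q32) forces q32 = 1.
Unit clause (q12') forces q12 = 0.
Unit clause (q42') forces q42 = 0.
Unit clause (q43) forces q43 = 1.
But (q43') is also a unit clause — contradiction.
Either choice for q22 ends in contradiction.
Either choice for q11 ends in contradiction.
No assignment satisfies every clause.

Unsatisfiable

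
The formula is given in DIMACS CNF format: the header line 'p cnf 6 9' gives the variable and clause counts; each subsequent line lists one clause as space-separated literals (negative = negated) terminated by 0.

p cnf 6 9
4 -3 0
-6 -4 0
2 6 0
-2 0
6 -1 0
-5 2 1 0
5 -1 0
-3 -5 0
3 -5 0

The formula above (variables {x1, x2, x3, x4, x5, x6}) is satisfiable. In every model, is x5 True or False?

False

Suppose x5 = True.
(¬x2) alone gives x2 = False.
(x6) alone gives x6 = True.
(¬x4) alone gives x4 = False.
(¬x3) alone gives x3 = False.
That conflicts with the unit clause (x3).
So every satisfying assignment has x5 = False.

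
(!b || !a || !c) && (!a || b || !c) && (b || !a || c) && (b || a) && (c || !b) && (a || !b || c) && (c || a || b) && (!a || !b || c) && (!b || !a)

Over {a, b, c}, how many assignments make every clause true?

1

There are 2^3 = 8 truth assignments over (a, b, c).
Check each against the 9 clauses (columns in the order a, b, c):
  F F F  ✗ fails (b || a)
  F F T  ✗ fails (b || a)
  F T F  ✗ fails (c || !b)
  F T T  ✓ satisfies all
  T F F  ✗ fails (b || !a || c)
  T F T  ✗ fails (!a || b || !c)
  T T F  ✗ fails (c || !b)
  T T T  ✗ fails (!b || !a || !c)
1 of the 8 rows is a model.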